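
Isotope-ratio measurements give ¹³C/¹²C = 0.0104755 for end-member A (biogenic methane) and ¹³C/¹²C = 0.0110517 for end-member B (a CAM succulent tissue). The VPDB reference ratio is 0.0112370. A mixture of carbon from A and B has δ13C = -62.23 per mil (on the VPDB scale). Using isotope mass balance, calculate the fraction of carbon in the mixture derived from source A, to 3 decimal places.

δ_A = (0.0104755/0.0112370 − 1)×1000 = (0.932233 − 1)×1000 = -67.767 per mil
δ_B = (0.0110517/0.0112370 − 1)×1000 = (0.983510 − 1)×1000 = -16.490 per mil
f_A = (δ_mix − δ_B)/(δ_A − δ_B) = (-62.23 − (-16.490))/(-67.767 − (-16.490))
f_A = -45.740 / -51.277 = 0.8920

0.892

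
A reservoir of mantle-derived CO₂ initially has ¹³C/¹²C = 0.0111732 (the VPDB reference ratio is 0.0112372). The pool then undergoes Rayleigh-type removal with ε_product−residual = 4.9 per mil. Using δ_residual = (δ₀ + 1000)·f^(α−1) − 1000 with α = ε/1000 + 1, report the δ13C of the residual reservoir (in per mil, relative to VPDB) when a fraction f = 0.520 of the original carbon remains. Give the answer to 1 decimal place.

-8.9 per mil

δ₀ = (0.0111732/0.0112372 − 1)×1000 = (0.994305 − 1)×1000 = -5.695 per mil
α − 1 = ε/1000 = 0.0049
f^(α−1) = 0.520^(0.0049) = 0.996801
δ_res = (-5.695 + 1000) × 0.996801 − 1000 = 991.124 − 1000 = -8.88 per mil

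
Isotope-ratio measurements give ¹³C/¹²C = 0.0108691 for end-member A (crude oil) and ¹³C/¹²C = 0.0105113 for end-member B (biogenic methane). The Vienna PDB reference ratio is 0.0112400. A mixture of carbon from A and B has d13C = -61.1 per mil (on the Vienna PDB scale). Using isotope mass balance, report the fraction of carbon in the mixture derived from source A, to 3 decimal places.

δ_A = (0.0108691/0.0112400 − 1)×1000 = (0.967002 − 1)×1000 = -32.998 per mil
δ_B = (0.0105113/0.0112400 − 1)×1000 = (0.935169 − 1)×1000 = -64.831 per mil
f_A = (δ_mix − δ_B)/(δ_A − δ_B) = (-61.1 − (-64.831))/(-32.998 − (-64.831))
f_A = 3.731 / 31.833 = 0.1172

0.117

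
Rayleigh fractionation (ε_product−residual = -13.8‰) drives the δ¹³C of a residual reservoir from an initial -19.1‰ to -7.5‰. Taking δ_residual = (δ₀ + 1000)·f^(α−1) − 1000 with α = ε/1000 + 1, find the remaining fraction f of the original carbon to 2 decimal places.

0.43

α − 1 = ε/1000 = -0.0138
(δ_res + 1000)/(δ₀ + 1000) = (-7.5 + 1000)/(-19.1 + 1000) = 992.5/980.9 = 1.011826
f = 1.011826^(1/-0.0138) = exp(ln(1.011826)/-0.0138) = exp(0.01176/-0.0138)
f = exp(-0.8519) = 0.4266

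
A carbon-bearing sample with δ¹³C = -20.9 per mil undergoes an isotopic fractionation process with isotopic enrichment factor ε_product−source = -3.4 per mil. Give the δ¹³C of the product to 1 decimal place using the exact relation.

-24.2 per mil

Exactly, δ_product = (δ_source + 1000)·(ε/1000 + 1) − 1000.
δ_product = (-20.9 + 1000) × (-3.4/1000 + 1) − 1000
δ_product = -24.23 per mil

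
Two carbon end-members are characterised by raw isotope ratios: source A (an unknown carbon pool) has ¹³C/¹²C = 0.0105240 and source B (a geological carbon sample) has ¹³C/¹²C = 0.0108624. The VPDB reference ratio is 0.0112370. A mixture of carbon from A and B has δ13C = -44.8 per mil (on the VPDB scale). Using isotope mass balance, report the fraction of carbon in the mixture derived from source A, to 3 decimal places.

0.381

δ_A = (0.0105240/0.0112370 − 1)×1000 = (0.936549 − 1)×1000 = -63.451 per mil
δ_B = (0.0108624/0.0112370 − 1)×1000 = (0.966664 − 1)×1000 = -33.336 per mil
f_A = (δ_mix − δ_B)/(δ_A − δ_B) = (-44.8 − (-33.336))/(-63.451 − (-33.336))
f_A = -11.464 / -30.115 = 0.3807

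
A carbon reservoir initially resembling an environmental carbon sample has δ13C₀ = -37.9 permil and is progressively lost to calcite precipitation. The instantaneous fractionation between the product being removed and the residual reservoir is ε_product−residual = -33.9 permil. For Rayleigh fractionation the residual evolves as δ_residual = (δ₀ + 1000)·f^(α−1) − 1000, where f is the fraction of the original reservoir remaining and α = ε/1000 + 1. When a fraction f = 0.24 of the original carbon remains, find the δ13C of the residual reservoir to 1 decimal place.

Rayleigh residual: δ_res = (δ₀ + 1000)·f^(α−1) − 1000
α = ε/1000 + 1 = 0.96610, so α − 1 = -0.03390
f^(α−1) = 0.24^(-0.03390) = 1.049569
δ_res = (-37.9 + 1000) × 1.049569 − 1000 = 1009.790 − 1000 = 9.79 permil

9.8 permil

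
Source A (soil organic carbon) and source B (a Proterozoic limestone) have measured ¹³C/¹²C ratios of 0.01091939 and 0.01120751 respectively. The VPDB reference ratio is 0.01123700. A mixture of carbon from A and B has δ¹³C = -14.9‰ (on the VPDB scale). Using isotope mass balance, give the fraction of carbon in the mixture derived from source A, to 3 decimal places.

δ_A = (0.01091939/0.01123700 − 1)×1000 = (0.971735 − 1)×1000 = -28.265‰
δ_B = (0.01120751/0.01123700 − 1)×1000 = (0.997376 − 1)×1000 = -2.624‰
f_A = (δ_mix − δ_B)/(δ_A − δ_B) = (-14.9 − (-2.624))/(-28.265 − (-2.624))
f_A = -12.276 / -25.640 = 0.4788

0.479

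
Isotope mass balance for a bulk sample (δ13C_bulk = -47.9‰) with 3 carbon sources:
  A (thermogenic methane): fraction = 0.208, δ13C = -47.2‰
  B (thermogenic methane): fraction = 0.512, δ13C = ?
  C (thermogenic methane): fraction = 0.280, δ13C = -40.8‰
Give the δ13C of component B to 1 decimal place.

-52.1‰

Isotope mass balance: δ_bulk = Σ fᵢ·δᵢ.
-47.9 = 0.208×(-47.2) + 0.512×δ_B + 0.280×(-40.8)
0.512·δ_B = -47.9 − (-21.242) = -26.658
δ_B = -26.658 / 0.512 = -52.07‰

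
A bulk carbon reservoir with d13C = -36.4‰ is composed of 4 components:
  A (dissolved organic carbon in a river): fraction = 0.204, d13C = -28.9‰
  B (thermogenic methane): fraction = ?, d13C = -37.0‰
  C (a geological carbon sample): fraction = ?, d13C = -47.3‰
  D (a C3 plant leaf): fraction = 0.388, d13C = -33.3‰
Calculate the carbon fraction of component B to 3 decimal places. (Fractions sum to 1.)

0.166

Let f_B and f_C be the unknown fractions; fractions sum to 1 so f_B + f_C = 0.408.
Mass balance: Σ fᵢ·δᵢ = δ_bulk ⇒ f_B·(-37.0) + f_C·(-47.3) = -36.4 − (-18.816) = -17.584
Substitute f_C = 0.408 − f_B:
f_B·(-37.0 − -47.3) = -17.584 − 0.408×(-47.3) = 1.714
f_B = 1.714 / 10.3 = 0.1664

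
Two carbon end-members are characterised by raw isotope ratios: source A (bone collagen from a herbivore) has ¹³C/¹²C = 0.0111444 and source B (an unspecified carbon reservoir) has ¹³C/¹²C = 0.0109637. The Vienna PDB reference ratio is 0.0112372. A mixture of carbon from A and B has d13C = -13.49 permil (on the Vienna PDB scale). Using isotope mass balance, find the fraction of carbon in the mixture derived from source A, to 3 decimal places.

0.675

δ_A = (0.0111444/0.0112372 − 1)×1000 = (0.991742 − 1)×1000 = -8.258 permil
δ_B = (0.0109637/0.0112372 − 1)×1000 = (0.975661 − 1)×1000 = -24.339 permil
f_A = (δ_mix − δ_B)/(δ_A − δ_B) = (-13.49 − (-24.339))/(-8.258 − (-24.339))
f_A = 10.849 / 16.081 = 0.6747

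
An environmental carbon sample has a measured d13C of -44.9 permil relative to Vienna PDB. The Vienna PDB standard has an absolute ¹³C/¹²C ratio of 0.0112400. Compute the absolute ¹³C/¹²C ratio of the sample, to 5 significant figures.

R_sample = R_standard × (d13C/1000 + 1)
R_sample = 0.0112400 × (-44.9/1000 + 1) = 0.0112400 × 0.955100
R_sample = 0.0107353

0.010735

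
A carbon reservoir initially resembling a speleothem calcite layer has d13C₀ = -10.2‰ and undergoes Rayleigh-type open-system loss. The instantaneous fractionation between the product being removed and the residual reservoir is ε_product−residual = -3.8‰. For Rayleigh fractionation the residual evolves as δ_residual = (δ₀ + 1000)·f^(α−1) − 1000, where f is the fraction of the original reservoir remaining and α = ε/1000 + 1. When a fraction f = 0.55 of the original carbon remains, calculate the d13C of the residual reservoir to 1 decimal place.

-7.9‰

Rayleigh residual: δ_res = (δ₀ + 1000)·f^(α−1) − 1000
α = ε/1000 + 1 = 0.99620, so α − 1 = -0.00380
f^(α−1) = 0.55^(-0.00380) = 1.002274
δ_res = (-10.2 + 1000) × 1.002274 − 1000 = 992.051 − 1000 = -7.95‰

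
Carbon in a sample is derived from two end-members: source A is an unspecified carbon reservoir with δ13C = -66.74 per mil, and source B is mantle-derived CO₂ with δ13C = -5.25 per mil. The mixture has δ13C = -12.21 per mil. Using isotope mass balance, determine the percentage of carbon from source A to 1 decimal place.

11.3%

δ_mix = f_A·δ_A + (1 − f_A)·δ_B  ⇒  f_A = (δ_mix − δ_B)/(δ_A − δ_B)
f_A = (-12.21 − (-5.25)) / (-66.74 − (-5.25))
f_A = -6.96 / -61.49 = 0.1132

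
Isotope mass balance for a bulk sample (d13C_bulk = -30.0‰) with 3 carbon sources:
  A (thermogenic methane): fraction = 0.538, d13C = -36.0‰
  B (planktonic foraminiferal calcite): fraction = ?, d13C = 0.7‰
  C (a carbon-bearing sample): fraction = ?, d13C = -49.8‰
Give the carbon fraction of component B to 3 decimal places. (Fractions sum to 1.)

Let f_B and f_C be the unknown fractions; fractions sum to 1 so f_B + f_C = 0.462.
Mass balance: Σ fᵢ·δᵢ = δ_bulk ⇒ f_B·(0.7) + f_C·(-49.8) = -30.0 − (-19.368) = -10.632
Substitute f_C = 0.462 − f_B:
f_B·(0.7 − -49.8) = -10.632 − 0.462×(-49.8) = 12.376
f_B = 12.376 / 50.5 = 0.2451

0.245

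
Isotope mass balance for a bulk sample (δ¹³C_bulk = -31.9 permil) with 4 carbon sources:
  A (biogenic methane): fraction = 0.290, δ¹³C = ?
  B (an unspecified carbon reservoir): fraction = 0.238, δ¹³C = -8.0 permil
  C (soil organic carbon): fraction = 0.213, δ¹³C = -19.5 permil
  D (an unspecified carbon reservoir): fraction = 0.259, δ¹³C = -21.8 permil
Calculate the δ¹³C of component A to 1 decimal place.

-69.6 permil

Isotope mass balance: δ_bulk = Σ fᵢ·δᵢ.
-31.9 = 0.290×δ_A + 0.238×(-8.0) + 0.213×(-19.5) + 0.259×(-21.8)
0.290·δ_A = -31.9 − (-11.704) = -20.196
δ_A = -20.196 / 0.290 = -69.64 permil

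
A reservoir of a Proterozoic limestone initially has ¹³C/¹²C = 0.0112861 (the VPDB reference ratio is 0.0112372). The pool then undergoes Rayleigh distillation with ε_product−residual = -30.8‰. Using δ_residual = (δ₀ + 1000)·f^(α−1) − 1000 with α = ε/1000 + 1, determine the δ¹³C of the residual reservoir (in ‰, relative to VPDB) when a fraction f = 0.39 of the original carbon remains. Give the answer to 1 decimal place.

33.9‰

δ₀ = (0.0112861/0.0112372 − 1)×1000 = (1.004352 − 1)×1000 = 4.352‰
α − 1 = ε/1000 = -0.0308
f^(α−1) = 0.39^(-0.0308) = 1.029426
δ_res = (4.352 + 1000) × 1.029426 − 1000 = 1033.906 − 1000 = 33.91‰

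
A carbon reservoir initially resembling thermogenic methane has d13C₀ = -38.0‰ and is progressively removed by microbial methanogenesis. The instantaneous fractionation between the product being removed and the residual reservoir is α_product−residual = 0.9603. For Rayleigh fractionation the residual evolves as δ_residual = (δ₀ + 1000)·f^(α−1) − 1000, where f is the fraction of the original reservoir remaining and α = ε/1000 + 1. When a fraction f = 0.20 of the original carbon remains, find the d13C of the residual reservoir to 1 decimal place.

Rayleigh residual: δ_res = (δ₀ + 1000)·f^(α−1) − 1000
α − 1 = -0.03970
f^(α−1) = 0.20^(-0.03970) = 1.065980
δ_res = (-38.0 + 1000) × 1.065980 − 1000 = 1025.473 − 1000 = 25.47‰

25.5‰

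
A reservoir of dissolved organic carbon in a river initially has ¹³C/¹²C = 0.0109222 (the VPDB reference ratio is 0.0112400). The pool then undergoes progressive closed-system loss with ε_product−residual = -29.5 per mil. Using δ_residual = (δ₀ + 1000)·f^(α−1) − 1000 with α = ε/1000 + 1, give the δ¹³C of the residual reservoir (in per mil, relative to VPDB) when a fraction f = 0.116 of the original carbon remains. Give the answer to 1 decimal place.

35.5 per mil

δ₀ = (0.0109222/0.0112400 − 1)×1000 = (0.971726 − 1)×1000 = -28.274 per mil
α − 1 = ε/1000 = -0.0295
f^(α−1) = 0.116^(-0.0295) = 1.065610
δ_res = (-28.274 + 1000) × 1.065610 − 1000 = 1035.481 − 1000 = 35.48 per mil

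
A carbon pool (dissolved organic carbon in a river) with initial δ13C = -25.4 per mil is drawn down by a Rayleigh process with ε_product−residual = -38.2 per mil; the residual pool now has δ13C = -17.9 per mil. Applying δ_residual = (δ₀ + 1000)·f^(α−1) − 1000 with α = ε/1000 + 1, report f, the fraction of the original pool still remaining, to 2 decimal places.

α − 1 = ε/1000 = -0.0382
(δ_res + 1000)/(δ₀ + 1000) = (-17.9 + 1000)/(-25.4 + 1000) = 982.1/974.6 = 1.007695
f = 1.007695^(1/-0.0382) = exp(ln(1.007695)/-0.0382) = exp(0.00767/-0.0382)
f = exp(-0.2007) = 0.8182

0.82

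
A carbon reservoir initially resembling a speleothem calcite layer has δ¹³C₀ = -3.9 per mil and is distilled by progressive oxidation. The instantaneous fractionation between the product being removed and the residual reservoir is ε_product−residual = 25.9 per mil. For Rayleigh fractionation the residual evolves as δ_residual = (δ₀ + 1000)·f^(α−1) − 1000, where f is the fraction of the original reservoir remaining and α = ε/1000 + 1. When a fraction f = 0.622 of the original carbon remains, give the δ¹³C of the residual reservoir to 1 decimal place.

-16.1 per mil

Rayleigh residual: δ_res = (δ₀ + 1000)·f^(α−1) − 1000
α = ε/1000 + 1 = 1.02590, so α − 1 = 0.02590
f^(α−1) = 0.622^(0.02590) = 0.987778
δ_res = (-3.9 + 1000) × 0.987778 − 1000 = 983.925 − 1000 = -16.07 per mil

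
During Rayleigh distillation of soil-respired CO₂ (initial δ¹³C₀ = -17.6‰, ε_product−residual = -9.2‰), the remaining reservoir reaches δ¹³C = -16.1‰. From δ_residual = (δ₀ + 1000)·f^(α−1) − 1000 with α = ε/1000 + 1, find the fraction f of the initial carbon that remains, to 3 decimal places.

0.847

α − 1 = ε/1000 = -0.0092
(δ_res + 1000)/(δ₀ + 1000) = (-16.1 + 1000)/(-17.6 + 1000) = 983.9/982.4 = 1.001527
f = 1.001527^(1/-0.0092) = exp(ln(1.001527)/-0.0092) = exp(0.00153/-0.0092)
f = exp(-0.1658) = 0.8472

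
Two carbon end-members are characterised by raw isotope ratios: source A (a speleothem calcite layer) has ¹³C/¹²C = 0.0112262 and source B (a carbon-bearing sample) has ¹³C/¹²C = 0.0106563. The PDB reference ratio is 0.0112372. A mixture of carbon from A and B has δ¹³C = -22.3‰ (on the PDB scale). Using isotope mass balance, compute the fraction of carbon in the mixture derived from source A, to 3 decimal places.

δ_A = (0.0112262/0.0112372 − 1)×1000 = (0.999021 − 1)×1000 = -0.979‰
δ_B = (0.0106563/0.0112372 − 1)×1000 = (0.948306 − 1)×1000 = -51.694‰
f_A = (δ_mix − δ_B)/(δ_A − δ_B) = (-22.3 − (-51.694))/(-0.979 − (-51.694))
f_A = 29.394 / 50.715 = 0.5796

0.580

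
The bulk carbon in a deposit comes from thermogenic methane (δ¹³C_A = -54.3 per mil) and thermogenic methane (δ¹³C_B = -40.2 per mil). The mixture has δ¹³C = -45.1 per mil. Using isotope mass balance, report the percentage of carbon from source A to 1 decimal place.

34.8%

δ_mix = f_A·δ_A + (1 − f_A)·δ_B  ⇒  f_A = (δ_mix − δ_B)/(δ_A − δ_B)
f_A = (-45.1 − (-40.2)) / (-54.3 − (-40.2))
f_A = -4.9 / -14.1 = 0.3475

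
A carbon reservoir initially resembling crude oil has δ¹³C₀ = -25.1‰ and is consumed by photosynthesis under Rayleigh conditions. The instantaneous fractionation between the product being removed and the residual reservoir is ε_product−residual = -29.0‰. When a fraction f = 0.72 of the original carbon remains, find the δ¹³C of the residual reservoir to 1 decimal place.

-15.8‰

Rayleigh residual: δ_res = (δ₀ + 1000)·f^(α−1) − 1000
α = ε/1000 + 1 = 0.97100, so α − 1 = -0.02900
f^(α−1) = 0.72^(-0.02900) = 1.009572
δ_res = (-25.1 + 1000) × 1.009572 − 1000 = 984.232 − 1000 = -15.77‰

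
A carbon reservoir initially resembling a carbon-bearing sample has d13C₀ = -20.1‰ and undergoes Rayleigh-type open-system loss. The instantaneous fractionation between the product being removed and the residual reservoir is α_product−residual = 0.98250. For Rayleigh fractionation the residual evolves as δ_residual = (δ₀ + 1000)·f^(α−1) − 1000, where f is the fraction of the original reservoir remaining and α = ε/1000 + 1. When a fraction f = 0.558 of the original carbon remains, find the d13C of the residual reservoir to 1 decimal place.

Rayleigh residual: δ_res = (δ₀ + 1000)·f^(α−1) − 1000
α − 1 = -0.01750
f^(α−1) = 0.558^(-0.01750) = 1.010262
δ_res = (-20.1 + 1000) × 1.010262 − 1000 = 989.955 − 1000 = -10.04‰

-10.0‰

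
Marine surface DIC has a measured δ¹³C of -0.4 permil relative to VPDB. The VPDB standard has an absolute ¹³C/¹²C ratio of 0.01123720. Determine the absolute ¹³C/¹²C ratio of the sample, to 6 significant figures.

R_sample = R_standard × (δ¹³C/1000 + 1)
R_sample = 0.01123720 × (-0.4/1000 + 1) = 0.01123720 × 0.999600
R_sample = 0.0112327

0.0112327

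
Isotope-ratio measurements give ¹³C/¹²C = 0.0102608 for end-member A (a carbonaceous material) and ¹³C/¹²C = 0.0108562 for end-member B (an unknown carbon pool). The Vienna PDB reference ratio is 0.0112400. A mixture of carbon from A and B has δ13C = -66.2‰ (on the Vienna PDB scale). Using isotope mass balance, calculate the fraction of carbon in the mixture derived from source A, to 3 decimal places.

δ_A = (0.0102608/0.0112400 − 1)×1000 = (0.912883 − 1)×1000 = -87.117‰
δ_B = (0.0108562/0.0112400 − 1)×1000 = (0.965854 − 1)×1000 = -34.146‰
f_A = (δ_mix − δ_B)/(δ_A − δ_B) = (-66.2 − (-34.146))/(-87.117 − (-34.146))
f_A = -32.054 / -52.972 = 0.6051

0.605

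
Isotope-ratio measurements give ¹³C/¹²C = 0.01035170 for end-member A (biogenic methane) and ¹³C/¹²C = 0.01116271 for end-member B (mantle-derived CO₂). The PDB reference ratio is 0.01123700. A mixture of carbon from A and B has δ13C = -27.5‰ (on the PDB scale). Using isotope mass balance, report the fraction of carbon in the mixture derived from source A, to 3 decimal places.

δ_A = (0.01035170/0.01123700 − 1)×1000 = (0.921216 − 1)×1000 = -78.784‰
δ_B = (0.01116271/0.01123700 − 1)×1000 = (0.993389 − 1)×1000 = -6.611‰
f_A = (δ_mix − δ_B)/(δ_A − δ_B) = (-27.5 − (-6.611))/(-78.784 − (-6.611))
f_A = -20.889 / -72.173 = 0.2894

0.289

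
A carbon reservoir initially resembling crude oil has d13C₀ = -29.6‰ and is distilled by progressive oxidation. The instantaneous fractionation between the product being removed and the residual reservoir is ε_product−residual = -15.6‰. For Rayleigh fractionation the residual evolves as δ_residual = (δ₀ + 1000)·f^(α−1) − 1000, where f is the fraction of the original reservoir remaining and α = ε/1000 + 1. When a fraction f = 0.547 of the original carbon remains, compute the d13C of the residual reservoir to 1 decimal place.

Rayleigh residual: δ_res = (δ₀ + 1000)·f^(α−1) − 1000
α = ε/1000 + 1 = 0.98440, so α − 1 = -0.01560
f^(α−1) = 0.547^(-0.01560) = 1.009456
δ_res = (-29.6 + 1000) × 1.009456 − 1000 = 979.576 − 1000 = -20.42‰

-20.4‰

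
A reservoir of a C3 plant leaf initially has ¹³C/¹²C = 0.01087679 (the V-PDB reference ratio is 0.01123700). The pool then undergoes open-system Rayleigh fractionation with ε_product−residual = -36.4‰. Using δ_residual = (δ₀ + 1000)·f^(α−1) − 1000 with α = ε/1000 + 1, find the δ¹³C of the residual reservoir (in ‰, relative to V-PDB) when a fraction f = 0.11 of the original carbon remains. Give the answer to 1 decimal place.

δ₀ = (0.01087679/0.01123700 − 1)×1000 = (0.967944 − 1)×1000 = -32.056‰
α − 1 = ε/1000 = -0.0364
f^(α−1) = 0.11^(-0.0364) = 1.083661
δ_res = (-32.056 + 1000) × 1.083661 − 1000 = 1048.923 − 1000 = 48.92‰

48.9‰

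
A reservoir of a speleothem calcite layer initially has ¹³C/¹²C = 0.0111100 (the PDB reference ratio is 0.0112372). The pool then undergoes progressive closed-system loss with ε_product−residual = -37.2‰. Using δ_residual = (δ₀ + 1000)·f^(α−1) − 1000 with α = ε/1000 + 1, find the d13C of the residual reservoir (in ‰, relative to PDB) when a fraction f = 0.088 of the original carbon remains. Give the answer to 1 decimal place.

82.2‰

δ₀ = (0.0111100/0.0112372 − 1)×1000 = (0.988680 − 1)×1000 = -11.320‰
α − 1 = ε/1000 = -0.0372
f^(α−1) = 0.088^(-0.0372) = 1.094625
δ_res = (-11.320 + 1000) × 1.094625 − 1000 = 1082.234 − 1000 = 82.23‰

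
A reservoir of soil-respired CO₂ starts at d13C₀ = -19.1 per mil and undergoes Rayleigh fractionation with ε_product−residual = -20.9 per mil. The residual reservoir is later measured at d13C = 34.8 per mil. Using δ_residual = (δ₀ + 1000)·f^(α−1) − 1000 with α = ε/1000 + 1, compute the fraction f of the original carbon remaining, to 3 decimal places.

0.077

α − 1 = ε/1000 = -0.0209
(δ_res + 1000)/(δ₀ + 1000) = (34.8 + 1000)/(-19.1 + 1000) = 1034.8/980.9 = 1.054950
f = 1.054950^(1/-0.0209) = exp(ln(1.054950)/-0.0209) = exp(0.05349/-0.0209)
f = exp(-2.5595) = 0.0773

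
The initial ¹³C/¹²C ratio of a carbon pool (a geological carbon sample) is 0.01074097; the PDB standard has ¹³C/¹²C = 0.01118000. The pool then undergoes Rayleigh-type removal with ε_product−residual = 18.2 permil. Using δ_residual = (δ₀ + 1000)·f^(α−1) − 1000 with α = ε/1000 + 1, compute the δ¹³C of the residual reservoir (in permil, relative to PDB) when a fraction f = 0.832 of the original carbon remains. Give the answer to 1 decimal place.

-42.5 permil

δ₀ = (0.01074097/0.01118000 − 1)×1000 = (0.960731 − 1)×1000 = -39.269 permil
α − 1 = ε/1000 = 0.0182
f^(α−1) = 0.832^(0.0182) = 0.996658
δ_res = (-39.269 + 1000) × 0.996658 − 1000 = 957.520 − 1000 = -42.48 permil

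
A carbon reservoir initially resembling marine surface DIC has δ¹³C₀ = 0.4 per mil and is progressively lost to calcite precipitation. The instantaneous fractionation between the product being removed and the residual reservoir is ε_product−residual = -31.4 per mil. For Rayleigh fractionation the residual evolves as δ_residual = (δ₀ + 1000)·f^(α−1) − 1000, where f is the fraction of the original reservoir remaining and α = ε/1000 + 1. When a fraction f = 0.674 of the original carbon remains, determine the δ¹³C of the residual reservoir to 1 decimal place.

12.9 per mil

Rayleigh residual: δ_res = (δ₀ + 1000)·f^(α−1) − 1000
α = ε/1000 + 1 = 0.96860, so α − 1 = -0.03140
f^(α−1) = 0.674^(-0.03140) = 1.012465
δ_res = (0.4 + 1000) × 1.012465 − 1000 = 1012.870 − 1000 = 12.87 per mil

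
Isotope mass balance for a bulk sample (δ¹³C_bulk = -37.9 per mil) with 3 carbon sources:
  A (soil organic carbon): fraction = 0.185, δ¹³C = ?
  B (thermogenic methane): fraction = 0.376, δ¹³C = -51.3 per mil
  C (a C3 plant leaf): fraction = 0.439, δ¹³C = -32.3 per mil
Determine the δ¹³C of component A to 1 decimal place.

Isotope mass balance: δ_bulk = Σ fᵢ·δᵢ.
-37.9 = 0.185×δ_A + 0.376×(-51.3) + 0.439×(-32.3)
0.185·δ_A = -37.9 − (-33.468) = -4.431
δ_A = -4.431 / 0.185 = -23.95 per mil

-24.0 per mil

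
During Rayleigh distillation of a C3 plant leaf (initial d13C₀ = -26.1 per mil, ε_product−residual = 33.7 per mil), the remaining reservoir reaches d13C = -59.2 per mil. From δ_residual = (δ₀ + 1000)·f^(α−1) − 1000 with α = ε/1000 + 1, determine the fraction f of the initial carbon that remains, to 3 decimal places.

α − 1 = ε/1000 = 0.0337
(δ_res + 1000)/(δ₀ + 1000) = (-59.2 + 1000)/(-26.1 + 1000) = 940.8/973.9 = 0.966013
f = 0.966013^(1/0.0337) = exp(ln(0.966013)/0.0337) = exp(-0.03458/0.0337)
f = exp(-1.0261) = 0.3584

0.358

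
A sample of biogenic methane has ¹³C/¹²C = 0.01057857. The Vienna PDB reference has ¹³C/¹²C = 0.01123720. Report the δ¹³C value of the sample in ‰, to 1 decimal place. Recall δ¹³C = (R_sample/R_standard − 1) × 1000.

-58.6‰

δ¹³C = (R_sample / R_standard − 1) × 1000
R_sample / R_standard = 0.01057857 / 0.01123720 = 0.941388
δ¹³C = (0.941388 − 1) × 1000 = -58.61‰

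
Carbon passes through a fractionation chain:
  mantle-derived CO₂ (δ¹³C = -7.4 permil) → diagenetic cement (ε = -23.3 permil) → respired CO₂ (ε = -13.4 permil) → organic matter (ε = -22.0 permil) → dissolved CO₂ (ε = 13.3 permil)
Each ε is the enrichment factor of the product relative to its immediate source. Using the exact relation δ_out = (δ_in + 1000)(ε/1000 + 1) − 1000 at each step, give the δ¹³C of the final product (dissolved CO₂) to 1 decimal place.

-52.1 permil

step 1: δ = (-7.40 + 1000)·(-23.3/1000 + 1) − 1000 = -30.53 permil
step 2: δ = (-30.53 + 1000)·(-13.4/1000 + 1) − 1000 = -43.52 permil
step 3: δ = (-43.52 + 1000)·(-22.0/1000 + 1) − 1000 = -64.56 permil
step 4: δ = (-64.56 + 1000)·(13.3/1000 + 1) − 1000 = -52.12 permil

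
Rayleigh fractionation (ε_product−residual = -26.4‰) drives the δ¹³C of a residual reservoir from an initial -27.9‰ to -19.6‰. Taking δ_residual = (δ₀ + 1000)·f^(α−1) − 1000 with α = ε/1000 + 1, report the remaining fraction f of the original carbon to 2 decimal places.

0.72

α − 1 = ε/1000 = -0.0264
(δ_res + 1000)/(δ₀ + 1000) = (-19.6 + 1000)/(-27.9 + 1000) = 980.4/972.1 = 1.008538
f = 1.008538^(1/-0.0264) = exp(ln(1.008538)/-0.0264) = exp(0.00850/-0.0264)
f = exp(-0.3220) = 0.7247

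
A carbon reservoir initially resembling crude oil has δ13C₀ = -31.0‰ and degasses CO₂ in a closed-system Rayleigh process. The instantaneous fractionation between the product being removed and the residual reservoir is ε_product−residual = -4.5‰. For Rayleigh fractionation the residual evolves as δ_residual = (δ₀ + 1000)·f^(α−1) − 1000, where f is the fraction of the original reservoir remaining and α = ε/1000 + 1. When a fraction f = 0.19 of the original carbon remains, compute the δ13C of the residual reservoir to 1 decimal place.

Rayleigh residual: δ_res = (δ₀ + 1000)·f^(α−1) − 1000
α = ε/1000 + 1 = 0.99550, so α − 1 = -0.00450
f^(α−1) = 0.19^(-0.00450) = 1.007501
δ_res = (-31.0 + 1000) × 1.007501 − 1000 = 976.269 − 1000 = -23.73‰

-23.7‰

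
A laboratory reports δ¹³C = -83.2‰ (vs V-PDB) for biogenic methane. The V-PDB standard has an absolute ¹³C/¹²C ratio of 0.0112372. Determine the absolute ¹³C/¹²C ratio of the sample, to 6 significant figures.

0.0103023

R_sample = R_standard × (δ¹³C/1000 + 1)
R_sample = 0.0112372 × (-83.2/1000 + 1) = 0.0112372 × 0.916800
R_sample = 0.0103023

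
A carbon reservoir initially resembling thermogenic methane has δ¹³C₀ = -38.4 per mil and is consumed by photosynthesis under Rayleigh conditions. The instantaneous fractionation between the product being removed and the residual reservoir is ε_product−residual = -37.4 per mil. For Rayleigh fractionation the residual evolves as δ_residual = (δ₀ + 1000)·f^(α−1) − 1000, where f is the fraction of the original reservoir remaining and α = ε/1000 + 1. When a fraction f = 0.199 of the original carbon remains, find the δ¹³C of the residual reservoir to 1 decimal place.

21.5 per mil

Rayleigh residual: δ_res = (δ₀ + 1000)·f^(α−1) − 1000
α = ε/1000 + 1 = 0.96260, so α − 1 = -0.03740
f^(α−1) = 0.199^(-0.03740) = 1.062241
δ_res = (-38.4 + 1000) × 1.062241 − 1000 = 1021.451 − 1000 = 21.45 per mil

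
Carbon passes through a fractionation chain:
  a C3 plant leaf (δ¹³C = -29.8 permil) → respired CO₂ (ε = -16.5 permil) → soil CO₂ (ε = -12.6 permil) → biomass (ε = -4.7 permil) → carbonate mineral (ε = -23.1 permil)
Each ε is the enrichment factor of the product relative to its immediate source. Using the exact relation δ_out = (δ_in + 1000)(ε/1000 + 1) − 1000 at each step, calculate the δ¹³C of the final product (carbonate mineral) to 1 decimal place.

-83.9 permil

step 1: δ = (-29.80 + 1000)·(-16.5/1000 + 1) − 1000 = -45.81 permil
step 2: δ = (-45.81 + 1000)·(-12.6/1000 + 1) − 1000 = -57.83 permil
step 3: δ = (-57.83 + 1000)·(-4.7/1000 + 1) − 1000 = -62.26 permil
step 4: δ = (-62.26 + 1000)·(-23.1/1000 + 1) − 1000 = -83.92 permil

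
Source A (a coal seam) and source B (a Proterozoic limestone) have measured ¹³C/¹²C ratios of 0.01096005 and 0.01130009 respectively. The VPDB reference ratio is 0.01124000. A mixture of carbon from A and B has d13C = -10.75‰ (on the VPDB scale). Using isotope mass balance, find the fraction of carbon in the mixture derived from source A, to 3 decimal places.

δ_A = (0.01096005/0.01124000 − 1)×1000 = (0.975093 − 1)×1000 = -24.907‰
δ_B = (0.01130009/0.01124000 − 1)×1000 = (1.005346 − 1)×1000 = 5.346‰
f_A = (δ_mix − δ_B)/(δ_A − δ_B) = (-10.75 − (5.346))/(-24.907 − (5.346))
f_A = -16.096 / -30.253 = 0.5321

0.532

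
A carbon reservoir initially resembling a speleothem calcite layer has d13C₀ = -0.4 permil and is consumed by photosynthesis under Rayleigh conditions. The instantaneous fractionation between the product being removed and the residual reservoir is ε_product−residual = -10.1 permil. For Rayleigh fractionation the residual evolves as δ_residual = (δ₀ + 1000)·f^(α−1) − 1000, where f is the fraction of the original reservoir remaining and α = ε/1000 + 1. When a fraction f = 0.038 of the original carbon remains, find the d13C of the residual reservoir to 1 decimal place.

Rayleigh residual: δ_res = (δ₀ + 1000)·f^(α−1) − 1000
α = ε/1000 + 1 = 0.98990, so α − 1 = -0.01010
f^(α−1) = 0.038^(-0.01010) = 1.033580
δ_res = (-0.4 + 1000) × 1.033580 − 1000 = 1033.167 − 1000 = 33.17 permil

33.2 permil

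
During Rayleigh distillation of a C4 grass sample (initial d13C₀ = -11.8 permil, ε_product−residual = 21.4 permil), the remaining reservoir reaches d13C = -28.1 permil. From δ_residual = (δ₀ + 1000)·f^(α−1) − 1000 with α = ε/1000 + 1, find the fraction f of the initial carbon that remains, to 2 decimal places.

0.46

α − 1 = ε/1000 = 0.0214
(δ_res + 1000)/(δ₀ + 1000) = (-28.1 + 1000)/(-11.8 + 1000) = 971.9/988.2 = 0.983505
f = 0.983505^(1/0.0214) = exp(ln(0.983505)/0.0214) = exp(-0.01663/0.0214)
f = exp(-0.7772) = 0.4597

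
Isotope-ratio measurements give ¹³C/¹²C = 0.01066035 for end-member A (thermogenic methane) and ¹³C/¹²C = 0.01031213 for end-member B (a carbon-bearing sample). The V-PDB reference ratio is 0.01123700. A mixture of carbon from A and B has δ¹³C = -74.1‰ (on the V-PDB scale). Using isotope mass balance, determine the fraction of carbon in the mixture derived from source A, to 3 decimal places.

δ_A = (0.01066035/0.01123700 − 1)×1000 = (0.948683 − 1)×1000 = -51.317‰
δ_B = (0.01031213/0.01123700 − 1)×1000 = (0.917694 − 1)×1000 = -82.306‰
f_A = (δ_mix − δ_B)/(δ_A − δ_B) = (-74.1 − (-82.306))/(-51.317 − (-82.306))
f_A = 8.206 / 30.989 = 0.2648

0.265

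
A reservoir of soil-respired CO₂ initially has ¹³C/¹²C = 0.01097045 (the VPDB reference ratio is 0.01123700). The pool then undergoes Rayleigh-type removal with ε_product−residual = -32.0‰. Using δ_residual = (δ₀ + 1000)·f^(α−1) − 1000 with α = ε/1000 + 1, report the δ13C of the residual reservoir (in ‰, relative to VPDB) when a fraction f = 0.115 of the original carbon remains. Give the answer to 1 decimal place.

δ₀ = (0.01097045/0.01123700 − 1)×1000 = (0.976279 − 1)×1000 = -23.721‰
α − 1 = ε/1000 = -0.0320
f^(α−1) = 0.115^(-0.0320) = 1.071662
δ_res = (-23.721 + 1000) × 1.071662 − 1000 = 1046.241 − 1000 = 46.24‰

46.2‰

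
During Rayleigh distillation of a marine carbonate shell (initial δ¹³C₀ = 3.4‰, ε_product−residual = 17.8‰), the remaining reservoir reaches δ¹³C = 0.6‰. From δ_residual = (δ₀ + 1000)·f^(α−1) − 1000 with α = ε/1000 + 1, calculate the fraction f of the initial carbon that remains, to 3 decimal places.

0.855

α − 1 = ε/1000 = 0.0178
(δ_res + 1000)/(δ₀ + 1000) = (0.6 + 1000)/(3.4 + 1000) = 1000.6/1003.4 = 0.997209
f = 0.997209^(1/0.0178) = exp(ln(0.997209)/0.0178) = exp(-0.00279/0.0178)
f = exp(-0.1570) = 0.8547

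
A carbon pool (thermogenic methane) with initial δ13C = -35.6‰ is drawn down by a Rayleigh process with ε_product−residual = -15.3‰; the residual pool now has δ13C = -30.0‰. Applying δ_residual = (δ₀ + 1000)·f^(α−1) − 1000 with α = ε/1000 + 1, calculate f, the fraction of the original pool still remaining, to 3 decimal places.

0.685

α − 1 = ε/1000 = -0.0153
(δ_res + 1000)/(δ₀ + 1000) = (-30.0 + 1000)/(-35.6 + 1000) = 970.0/964.4 = 1.005807
f = 1.005807^(1/-0.0153) = exp(ln(1.005807)/-0.0153) = exp(0.00579/-0.0153)
f = exp(-0.3784) = 0.6849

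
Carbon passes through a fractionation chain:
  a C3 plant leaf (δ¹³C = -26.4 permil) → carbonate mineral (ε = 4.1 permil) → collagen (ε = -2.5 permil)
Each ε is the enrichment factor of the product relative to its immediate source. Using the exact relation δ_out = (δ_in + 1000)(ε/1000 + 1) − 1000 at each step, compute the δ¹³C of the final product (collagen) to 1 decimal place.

-24.9 permil

step 1: δ = (-26.40 + 1000)·(4.1/1000 + 1) − 1000 = -22.41 permil
step 2: δ = (-22.41 + 1000)·(-2.5/1000 + 1) − 1000 = -24.85 permil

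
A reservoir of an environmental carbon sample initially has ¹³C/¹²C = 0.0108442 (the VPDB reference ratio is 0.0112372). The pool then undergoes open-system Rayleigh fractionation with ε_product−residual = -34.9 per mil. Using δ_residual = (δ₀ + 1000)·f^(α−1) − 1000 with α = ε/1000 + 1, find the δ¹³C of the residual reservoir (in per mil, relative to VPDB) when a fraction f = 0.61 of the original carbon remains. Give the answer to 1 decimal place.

-18.2 per mil

δ₀ = (0.0108442/0.0112372 − 1)×1000 = (0.965027 − 1)×1000 = -34.973 per mil
α − 1 = ε/1000 = -0.0349
f^(α−1) = 0.61^(-0.0349) = 1.017401
δ_res = (-34.973 + 1000) × 1.017401 − 1000 = 981.819 − 1000 = -18.18 per mil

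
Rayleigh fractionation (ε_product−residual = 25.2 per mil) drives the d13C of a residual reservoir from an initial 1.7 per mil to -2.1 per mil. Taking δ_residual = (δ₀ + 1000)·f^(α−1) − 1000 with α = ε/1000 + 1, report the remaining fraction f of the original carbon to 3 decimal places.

0.860

α − 1 = ε/1000 = 0.0252
(δ_res + 1000)/(δ₀ + 1000) = (-2.1 + 1000)/(1.7 + 1000) = 997.9/1001.7 = 0.996206
f = 0.996206^(1/0.0252) = exp(ln(0.996206)/0.0252) = exp(-0.00380/0.0252)
f = exp(-0.1508) = 0.8600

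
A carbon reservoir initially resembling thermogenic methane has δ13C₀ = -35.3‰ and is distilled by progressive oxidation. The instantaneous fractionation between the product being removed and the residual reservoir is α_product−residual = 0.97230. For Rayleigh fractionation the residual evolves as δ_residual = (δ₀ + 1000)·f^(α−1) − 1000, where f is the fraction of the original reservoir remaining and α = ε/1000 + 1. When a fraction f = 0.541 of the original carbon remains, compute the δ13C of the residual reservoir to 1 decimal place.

-18.7‰

Rayleigh residual: δ_res = (δ₀ + 1000)·f^(α−1) − 1000
α − 1 = -0.02770
f^(α−1) = 0.541^(-0.02770) = 1.017163
δ_res = (-35.3 + 1000) × 1.017163 − 1000 = 981.257 − 1000 = -18.74‰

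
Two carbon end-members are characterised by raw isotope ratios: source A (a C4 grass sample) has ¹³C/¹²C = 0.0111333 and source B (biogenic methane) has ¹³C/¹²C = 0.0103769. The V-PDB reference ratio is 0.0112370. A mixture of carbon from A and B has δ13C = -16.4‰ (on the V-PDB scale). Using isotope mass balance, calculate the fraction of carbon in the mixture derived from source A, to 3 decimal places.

δ_A = (0.0111333/0.0112370 − 1)×1000 = (0.990772 − 1)×1000 = -9.228‰
δ_B = (0.0103769/0.0112370 − 1)×1000 = (0.923458 − 1)×1000 = -76.542‰
f_A = (δ_mix − δ_B)/(δ_A − δ_B) = (-16.4 − (-76.542))/(-9.228 − (-76.542))
f_A = 60.142 / 67.313 = 0.8935

0.893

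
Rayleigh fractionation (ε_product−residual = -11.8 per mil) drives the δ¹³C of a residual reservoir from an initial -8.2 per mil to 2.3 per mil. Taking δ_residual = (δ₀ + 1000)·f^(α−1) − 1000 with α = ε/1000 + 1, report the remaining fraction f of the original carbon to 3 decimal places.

0.410

α − 1 = ε/1000 = -0.0118
(δ_res + 1000)/(δ₀ + 1000) = (2.3 + 1000)/(-8.2 + 1000) = 1002.3/991.8 = 1.010587
f = 1.010587^(1/-0.0118) = exp(ln(1.010587)/-0.0118) = exp(0.01053/-0.0118)
f = exp(-0.8925) = 0.4096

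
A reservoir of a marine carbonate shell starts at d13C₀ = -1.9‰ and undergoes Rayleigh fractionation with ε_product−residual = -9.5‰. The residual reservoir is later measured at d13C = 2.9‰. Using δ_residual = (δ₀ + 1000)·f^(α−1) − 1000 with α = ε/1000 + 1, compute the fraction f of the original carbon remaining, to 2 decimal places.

0.60

α − 1 = ε/1000 = -0.0095
(δ_res + 1000)/(δ₀ + 1000) = (2.9 + 1000)/(-1.9 + 1000) = 1002.9/998.1 = 1.004809
f = 1.004809^(1/-0.0095) = exp(ln(1.004809)/-0.0095) = exp(0.00480/-0.0095)
f = exp(-0.5050) = 0.6035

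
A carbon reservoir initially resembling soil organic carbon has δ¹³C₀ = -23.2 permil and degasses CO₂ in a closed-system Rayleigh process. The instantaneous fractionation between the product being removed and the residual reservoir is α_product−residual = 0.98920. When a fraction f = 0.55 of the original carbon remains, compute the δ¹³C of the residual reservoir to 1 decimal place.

-16.9 permil

Rayleigh residual: δ_res = (δ₀ + 1000)·f^(α−1) − 1000
α − 1 = -0.01080
f^(α−1) = 0.55^(-0.01080) = 1.006478
δ_res = (-23.2 + 1000) × 1.006478 − 1000 = 983.127 − 1000 = -16.87 permil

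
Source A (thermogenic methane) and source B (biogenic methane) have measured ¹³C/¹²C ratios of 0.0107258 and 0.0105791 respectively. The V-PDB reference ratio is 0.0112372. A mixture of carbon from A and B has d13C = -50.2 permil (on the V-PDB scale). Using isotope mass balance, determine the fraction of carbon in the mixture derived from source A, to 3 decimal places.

0.641

δ_A = (0.0107258/0.0112372 − 1)×1000 = (0.954490 − 1)×1000 = -45.510 permil
δ_B = (0.0105791/0.0112372 − 1)×1000 = (0.941436 − 1)×1000 = -58.564 permil
f_A = (δ_mix − δ_B)/(δ_A − δ_B) = (-50.2 − (-58.564))/(-45.510 − (-58.564))
f_A = 8.364 / 13.055 = 0.6407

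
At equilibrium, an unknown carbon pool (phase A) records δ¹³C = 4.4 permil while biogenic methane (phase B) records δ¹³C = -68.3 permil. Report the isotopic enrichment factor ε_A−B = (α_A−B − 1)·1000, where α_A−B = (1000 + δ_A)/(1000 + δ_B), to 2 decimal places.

α_A−B = (1000 + 4.4) / (1000 + -68.3) = 1004.4 / 931.7 = 1.078029
ε_A−B = (1.078029 − 1) × 1000 = 78.029 permil
(The approximation ε ≈ δ_A − δ_B would give 72.7 permil.)

78.03 permil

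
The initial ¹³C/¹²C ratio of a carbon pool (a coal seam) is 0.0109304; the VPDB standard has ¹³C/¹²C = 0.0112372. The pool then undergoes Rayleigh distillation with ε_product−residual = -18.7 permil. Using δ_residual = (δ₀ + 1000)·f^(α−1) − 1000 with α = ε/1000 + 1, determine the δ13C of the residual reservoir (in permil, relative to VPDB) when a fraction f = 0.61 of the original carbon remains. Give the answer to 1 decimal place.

δ₀ = (0.0109304/0.0112372 − 1)×1000 = (0.972698 − 1)×1000 = -27.302 permil
α − 1 = ε/1000 = -0.0187
f^(α−1) = 0.61^(-0.0187) = 1.009286
δ_res = (-27.302 + 1000) × 1.009286 − 1000 = 981.730 − 1000 = -18.27 permil

-18.3 permil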